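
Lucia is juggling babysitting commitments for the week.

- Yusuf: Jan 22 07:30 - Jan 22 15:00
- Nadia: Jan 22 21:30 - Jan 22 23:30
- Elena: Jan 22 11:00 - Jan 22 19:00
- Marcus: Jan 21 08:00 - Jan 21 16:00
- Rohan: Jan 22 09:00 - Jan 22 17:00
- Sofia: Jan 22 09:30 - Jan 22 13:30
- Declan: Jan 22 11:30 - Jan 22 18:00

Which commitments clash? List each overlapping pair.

Declan & Elena, Declan & Rohan, Declan & Sofia, Declan & Yusuf, Elena & Rohan, Elena & Sofia, Elena & Yusuf, Rohan & Sofia, Rohan & Yusuf, Sofia & Yusuf

Two intervals overlap when each starts before the other ends.
Sorted by start: Marcus, Yusuf, Rohan, Sofia, Elena, Declan, Nadia.
Yusuf starts after Marcus ends; Marcus is clear from here.
Rohan starts before Yusuf ends → Yusuf and Rohan overlap.
Sofia starts before Yusuf ends → Yusuf and Sofia overlap.
Elena starts before Yusuf ends → Yusuf and Elena overlap.
Declan starts before Yusuf ends → Yusuf and Declan overlap.
Nadia starts after Yusuf ends.
Sofia starts before Rohan ends → Rohan and Sofia overlap.
Elena starts before Rohan ends → Rohan and Elena overlap.
Declan starts before Rohan ends → Rohan and Declan overlap.
Nadia starts after Rohan ends.
Elena starts before Sofia ends → Sofia and Elena overlap.
Declan starts before Sofia ends → Sofia and Declan overlap.
Nadia starts after Sofia ends.
Declan starts before Elena ends → Elena and Declan overlap.
Nadia starts after Elena ends.
Nadia starts after Declan ends.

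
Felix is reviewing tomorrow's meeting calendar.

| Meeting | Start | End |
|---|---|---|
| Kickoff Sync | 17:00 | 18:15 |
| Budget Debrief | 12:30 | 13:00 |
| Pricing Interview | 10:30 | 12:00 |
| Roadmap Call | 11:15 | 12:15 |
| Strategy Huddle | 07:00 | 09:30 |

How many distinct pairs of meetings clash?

Check each pair: they overlap iff neither finishes before the other starts.
Sorted by start: Strategy Huddle, Pricing Interview, Roadmap Call, Budget Debrief, Kickoff Sync.
Pricing Interview starts after Strategy Huddle ends — done with Strategy Huddle.
Roadmap Call starts before Pricing Interview ends → Pricing Interview and Roadmap Call overlap.
Budget Debrief starts after Pricing Interview ends — done with Pricing Interview.
Budget Debrief starts after Roadmap Call ends — done with Roadmap Call.
Kickoff Sync starts after Budget Debrief ends.
Overlapping pairs: Pricing Interview & Roadmap Call — 1 in total.

1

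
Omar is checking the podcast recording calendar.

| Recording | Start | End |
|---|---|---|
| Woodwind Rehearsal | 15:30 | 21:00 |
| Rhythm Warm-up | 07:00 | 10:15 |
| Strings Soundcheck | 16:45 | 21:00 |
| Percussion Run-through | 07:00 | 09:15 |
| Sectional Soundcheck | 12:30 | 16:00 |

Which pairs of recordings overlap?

Sorted by start: Rhythm Warm-up, Percussion Run-through, Sectional Soundcheck, Woodwind Rehearsal, Strings Soundcheck.
Percussion Run-through starts before Rhythm Warm-up ends → Rhythm Warm-up and Percussion Run-through overlap.
Sectional Soundcheck starts after Rhythm Warm-up ends — done with Rhythm Warm-up.
Sectional Soundcheck starts after Percussion Run-through ends — done with Percussion Run-through.
Woodwind Rehearsal starts before Sectional Soundcheck ends → Sectional Soundcheck and Woodwind Rehearsal overlap.
Strings Soundcheck starts after Sectional Soundcheck ends.
Strings Soundcheck starts before Woodwind Rehearsal ends → Woodwind Rehearsal and Strings Soundcheck overlap.

Percussion Run-through & Rhythm Warm-up, Sectional Soundcheck & Woodwind Rehearsal, Strings Soundcheck & Woodwind Rehearsal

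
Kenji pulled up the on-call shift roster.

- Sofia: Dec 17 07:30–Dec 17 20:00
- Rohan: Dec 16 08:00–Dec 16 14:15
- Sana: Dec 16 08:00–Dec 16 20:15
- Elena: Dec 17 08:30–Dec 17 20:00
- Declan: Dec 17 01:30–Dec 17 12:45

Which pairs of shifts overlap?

Sorted by start: Rohan, Sana, Declan, Sofia, Elena.
Sana starts before Rohan ends → Rohan and Sana overlap.
Declan starts after Rohan ends, so Rohan has no further overlaps.
Declan starts after Sana ends, so Sana has no further overlaps.
Sofia starts before Declan ends → Declan and Sofia overlap.
Elena starts before Declan ends → Declan and Elena overlap.
Elena starts before Sofia ends → Sofia and Elena overlap.

Declan & Elena, Declan & Sofia, Elena & Sofia, Rohan & Sana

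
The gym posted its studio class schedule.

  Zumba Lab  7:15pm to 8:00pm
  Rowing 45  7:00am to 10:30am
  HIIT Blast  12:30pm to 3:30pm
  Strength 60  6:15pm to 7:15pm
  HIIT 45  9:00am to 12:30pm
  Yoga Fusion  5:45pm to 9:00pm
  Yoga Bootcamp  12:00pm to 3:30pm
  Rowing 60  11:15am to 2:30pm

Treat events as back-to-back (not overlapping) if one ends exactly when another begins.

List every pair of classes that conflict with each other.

Sorted by start: Rowing 45, HIIT 45, Rowing 60, Yoga Bootcamp, HIIT Blast, Yoga Fusion, Strength 60, Zumba Lab.
HIIT 45 starts before Rowing 45 ends → Rowing 45 and HIIT 45 overlap.
Rowing 60 starts after Rowing 45 ends; Rowing 45 is clear from here.
Rowing 60 starts before HIIT 45 ends → HIIT 45 and Rowing 60 overlap.
Yoga Bootcamp starts before HIIT 45 ends → HIIT 45 and Yoga Bootcamp overlap.
HIIT Blast starts exactly when HIIT 45 ends (back-to-back, no overlap); HIIT 45 is clear from here.
Yoga Bootcamp starts before Rowing 60 ends → Rowing 60 and Yoga Bootcamp overlap.
HIIT Blast starts before Rowing 60 ends → Rowing 60 and HIIT Blast overlap.
Yoga Fusion starts after Rowing 60 ends; Rowing 60 is clear from here.
HIIT Blast starts before Yoga Bootcamp ends → Yoga Bootcamp and HIIT Blast overlap.
Yoga Fusion starts after Yoga Bootcamp ends; Yoga Bootcamp is clear from here.
Yoga Fusion starts after HIIT Blast ends; HIIT Blast is clear from here.
Strength 60 starts before Yoga Fusion ends → Yoga Fusion and Strength 60 overlap.
Zumba Lab starts before Yoga Fusion ends → Yoga Fusion and Zumba Lab overlap.
Zumba Lab starts exactly when Strength 60 ends (back-to-back, no overlap).

HIIT 45 & Rowing 45, HIIT 45 & Rowing 60, HIIT 45 & Yoga Bootcamp, HIIT Blast & Rowing 60, HIIT Blast & Yoga Bootcamp, Rowing 60 & Yoga Bootcamp, Strength 60 & Yoga Fusion, Yoga Fusion & Zumba Lab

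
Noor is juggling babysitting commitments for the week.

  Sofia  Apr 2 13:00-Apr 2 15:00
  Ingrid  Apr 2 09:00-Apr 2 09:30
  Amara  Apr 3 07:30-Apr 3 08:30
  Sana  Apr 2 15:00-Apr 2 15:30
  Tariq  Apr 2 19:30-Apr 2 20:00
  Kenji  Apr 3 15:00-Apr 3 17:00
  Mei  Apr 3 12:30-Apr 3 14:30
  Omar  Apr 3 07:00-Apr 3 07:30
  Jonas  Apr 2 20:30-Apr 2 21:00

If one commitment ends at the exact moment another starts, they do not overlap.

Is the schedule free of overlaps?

Sorted by start: Ingrid, Sofia, Sana, Tariq, Jonas, Omar, Amara, Mei, Kenji.
Sofia starts after Ingrid ends; Ingrid is clear from here.
Sana starts exactly when Sofia ends (back-to-back, no overlap); Sofia is clear from here.
Tariq starts after Sana ends; Sana is clear from here.
Jonas starts after Tariq ends; Tariq is clear from here.
Omar starts after Jonas ends; Jonas is clear from here.
Amara starts exactly when Omar ends (back-to-back, no overlap); Omar is clear from here.
Mei starts after Amara ends; Amara is clear from here.
Kenji starts after Mei ends.
Every pair is clear; the schedule has no overlaps.

Yes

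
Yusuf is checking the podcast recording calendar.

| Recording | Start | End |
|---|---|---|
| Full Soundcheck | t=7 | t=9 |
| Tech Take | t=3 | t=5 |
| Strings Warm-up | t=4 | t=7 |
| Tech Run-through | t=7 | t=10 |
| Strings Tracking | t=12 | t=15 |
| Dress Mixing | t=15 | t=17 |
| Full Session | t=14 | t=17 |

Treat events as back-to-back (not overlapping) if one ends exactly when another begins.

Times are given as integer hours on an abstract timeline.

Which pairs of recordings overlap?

Check each pair: they overlap iff neither finishes before the other starts.
Sorted by start: Tech Take, Strings Warm-up, Full Soundcheck, Tech Run-through, Strings Tracking, Full Session, Dress Mixing.
Strings Warm-up starts before Tech Take ends → Tech Take and Strings Warm-up overlap.
Full Soundcheck starts after Tech Take ends; Tech Take is clear from here.
Full Soundcheck starts exactly when Strings Warm-up ends (back-to-back, no overlap); Strings Warm-up is clear from here.
Tech Run-through starts before Full Soundcheck ends → Full Soundcheck and Tech Run-through overlap.
Strings Tracking starts after Full Soundcheck ends; Full Soundcheck is clear from here.
Strings Tracking starts after Tech Run-through ends; Tech Run-through is clear from here.
Full Session starts before Strings Tracking ends → Strings Tracking and Full Session overlap.
Dress Mixing starts exactly when Strings Tracking ends (back-to-back, no overlap).
Dress Mixing starts before Full Session ends → Full Session and Dress Mixing overlap.

Dress Mixing & Full Session, Full Session & Strings Tracking, Full Soundcheck & Tech Run-through, Strings Warm-up & Tech Take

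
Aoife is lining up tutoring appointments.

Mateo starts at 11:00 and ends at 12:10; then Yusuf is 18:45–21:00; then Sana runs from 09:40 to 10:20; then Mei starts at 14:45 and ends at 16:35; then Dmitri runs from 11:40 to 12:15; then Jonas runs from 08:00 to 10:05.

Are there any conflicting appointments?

Sorted by start: Jonas, Sana, Mateo, Dmitri, Mei, Yusuf.
Sana starts before Jonas ends → Jonas and Sana overlap.
That's a conflict, so the schedule is not conflict-free.

Yes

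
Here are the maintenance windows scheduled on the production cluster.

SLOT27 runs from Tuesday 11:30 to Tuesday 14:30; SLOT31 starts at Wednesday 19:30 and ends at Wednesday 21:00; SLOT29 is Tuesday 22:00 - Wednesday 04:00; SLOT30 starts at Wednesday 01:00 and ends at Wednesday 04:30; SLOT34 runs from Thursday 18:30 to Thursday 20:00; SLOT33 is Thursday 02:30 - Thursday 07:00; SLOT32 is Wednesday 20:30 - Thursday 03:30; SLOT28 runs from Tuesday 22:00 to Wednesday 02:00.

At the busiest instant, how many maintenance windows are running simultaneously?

Walk through starts and ends in time order (an end at T is processed before a start at T):
Tuesday 11:30 start SLOT27 → 1
Tuesday 14:30 end SLOT27 → 0
Tuesday 22:00 start SLOT28 → 1
Tuesday 22:00 start SLOT29 → 2
Wednesday 01:00 start SLOT30 → 3
Wednesday 02:00 end SLOT28 → 2
Wednesday 04:00 end SLOT29 → 1
Wednesday 04:30 end SLOT30 → 0
Wednesday 19:30 start SLOT31 → 1
Wednesday 20:30 start SLOT32 → 2
Wednesday 21:00 end SLOT31 → 1
Thursday 02:30 start SLOT33 → 2
Thursday 03:30 end SLOT32 → 1
Thursday 07:00 end SLOT33 → 0
Thursday 18:30 start SLOT34 → 1
Thursday 20:00 end SLOT34 → 0
Peak is 3, at Wednesday 01:00 (SLOT28, SLOT29, SLOT30).

3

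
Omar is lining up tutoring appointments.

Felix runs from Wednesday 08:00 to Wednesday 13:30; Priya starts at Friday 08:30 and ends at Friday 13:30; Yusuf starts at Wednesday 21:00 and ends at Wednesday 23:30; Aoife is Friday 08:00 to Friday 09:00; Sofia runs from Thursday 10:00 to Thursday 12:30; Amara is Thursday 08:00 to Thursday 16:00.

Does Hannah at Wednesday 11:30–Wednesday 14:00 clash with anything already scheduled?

Felix: starts Wednesday 08:00 before Hannah ends Wednesday 14:00, and ends Wednesday 13:30 after Hannah starts Wednesday 11:30 → overlap.
Yusuf: starts Wednesday 21:00 at or after Hannah ends Wednesday 14:00 → clear.
Amara: starts Thursday 08:00 at or after Hannah ends Wednesday 14:00 → clear.
Sofia: starts Thursday 10:00 at or after Hannah ends Wednesday 14:00 → clear.
Aoife: starts Friday 08:00 at or after Hannah ends Wednesday 14:00 → clear.
Priya: starts Friday 08:30 at or after Hannah ends Wednesday 14:00 → clear.
Hannah overlaps Felix.

Yes — it overlaps Felix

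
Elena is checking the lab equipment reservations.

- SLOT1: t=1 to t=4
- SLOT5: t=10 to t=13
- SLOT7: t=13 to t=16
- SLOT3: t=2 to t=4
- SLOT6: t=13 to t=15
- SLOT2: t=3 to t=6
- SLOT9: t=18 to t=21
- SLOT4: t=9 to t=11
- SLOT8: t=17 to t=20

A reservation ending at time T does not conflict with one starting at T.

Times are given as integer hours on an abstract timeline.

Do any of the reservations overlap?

Yes

Sorted by start: SLOT1, SLOT3, SLOT2, SLOT4, SLOT5, SLOT6, SLOT7, SLOT8, SLOT9.
SLOT3 starts before SLOT1 ends → SLOT1 and SLOT3 overlap.
That's a conflict, so the schedule is not conflict-free.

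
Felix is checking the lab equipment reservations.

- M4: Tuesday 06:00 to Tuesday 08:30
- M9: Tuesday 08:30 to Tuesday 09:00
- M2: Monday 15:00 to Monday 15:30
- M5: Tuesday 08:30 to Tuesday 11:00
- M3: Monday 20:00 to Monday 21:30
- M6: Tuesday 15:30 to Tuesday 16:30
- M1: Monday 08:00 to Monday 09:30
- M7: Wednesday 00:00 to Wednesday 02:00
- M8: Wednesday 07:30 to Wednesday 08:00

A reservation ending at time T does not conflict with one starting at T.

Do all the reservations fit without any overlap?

Sorted by start: M1, M2, M3, M4, M5, M9, M6, M7, M8.
M2 starts after M1 ends, so M1 has no further overlaps.
M3 starts after M2 ends, so M2 has no further overlaps.
M4 starts after M3 ends, so M3 has no further overlaps.
M5 starts exactly when M4 ends (back-to-back, no overlap), so M4 has no further overlaps.
M9 starts before M5 ends → M5 and M9 overlap.
That's a conflict, so the schedule is not conflict-free.

No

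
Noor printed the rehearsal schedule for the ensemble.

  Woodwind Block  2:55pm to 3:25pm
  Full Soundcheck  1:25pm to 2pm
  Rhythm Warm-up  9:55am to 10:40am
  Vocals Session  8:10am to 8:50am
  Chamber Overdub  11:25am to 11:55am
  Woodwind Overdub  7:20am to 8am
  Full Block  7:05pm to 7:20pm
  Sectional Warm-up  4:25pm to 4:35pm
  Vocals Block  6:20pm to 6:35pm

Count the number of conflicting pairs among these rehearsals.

0

Two intervals overlap when each starts before the other ends.
Sorted by start: Woodwind Overdub, Vocals Session, Rhythm Warm-up, Chamber Overdub, Full Soundcheck, Woodwind Block, Sectional Warm-up, Vocals Block, Full Block.
Vocals Session starts after Woodwind Overdub ends — done with Woodwind Overdub.
Rhythm Warm-up starts after Vocals Session ends — done with Vocals Session.
Chamber Overdub starts after Rhythm Warm-up ends — done with Rhythm Warm-up.
Full Soundcheck starts after Chamber Overdub ends — done with Chamber Overdub.
Woodwind Block starts after Full Soundcheck ends — done with Full Soundcheck.
Sectional Warm-up starts after Woodwind Block ends — done with Woodwind Block.
Vocals Block starts after Sectional Warm-up ends — done with Sectional Warm-up.
Full Block starts after Vocals Block ends.
No pair overlaps.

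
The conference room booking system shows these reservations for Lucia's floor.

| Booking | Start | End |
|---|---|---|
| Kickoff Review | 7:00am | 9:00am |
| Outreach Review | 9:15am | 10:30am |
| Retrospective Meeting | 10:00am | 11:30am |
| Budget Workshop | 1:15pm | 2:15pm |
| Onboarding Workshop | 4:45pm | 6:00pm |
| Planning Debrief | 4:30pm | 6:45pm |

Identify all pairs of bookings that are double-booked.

Onboarding Workshop & Planning Debrief, Outreach Review & Retrospective Meeting

Sorted by start: Kickoff Review, Outreach Review, Retrospective Meeting, Budget Workshop, Planning Debrief, Onboarding Workshop.
Outreach Review starts after Kickoff Review ends — done with Kickoff Review.
Retrospective Meeting starts before Outreach Review ends → Outreach Review and Retrospective Meeting overlap.
Budget Workshop starts after Outreach Review ends — done with Outreach Review.
Budget Workshop starts after Retrospective Meeting ends — done with Retrospective Meeting.
Planning Debrief starts after Budget Workshop ends — done with Budget Workshop.
Onboarding Workshop starts before Planning Debrief ends → Planning Debrief and Onboarding Workshop overlap.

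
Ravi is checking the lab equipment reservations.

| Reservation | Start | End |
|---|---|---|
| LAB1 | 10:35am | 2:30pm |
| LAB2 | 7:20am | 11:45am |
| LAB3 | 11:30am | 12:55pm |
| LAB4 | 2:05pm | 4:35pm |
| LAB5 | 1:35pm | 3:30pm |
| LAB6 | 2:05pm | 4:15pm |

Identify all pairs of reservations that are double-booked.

Sorted by start: LAB2, LAB1, LAB3, LAB5, LAB4, LAB6.
LAB1 starts before LAB2 ends → LAB2 and LAB1 overlap.
LAB3 starts before LAB2 ends → LAB2 and LAB3 overlap.
LAB5 starts after LAB2 ends — done with LAB2.
LAB3 starts before LAB1 ends → LAB1 and LAB3 overlap.
LAB5 starts before LAB1 ends → LAB1 and LAB5 overlap.
LAB4 starts before LAB1 ends → LAB1 and LAB4 overlap.
LAB6 starts before LAB1 ends → LAB1 and LAB6 overlap.
LAB5 starts after LAB3 ends — done with LAB3.
LAB4 starts before LAB5 ends → LAB5 and LAB4 overlap.
LAB6 starts before LAB5 ends → LAB5 and LAB6 overlap.
LAB6 starts before LAB4 ends → LAB4 and LAB6 overlap.

LAB1 & LAB2, LAB1 & LAB3, LAB1 & LAB4, LAB1 & LAB5, LAB1 & LAB6, LAB2 & LAB3, LAB4 & LAB5, LAB4 & LAB6, LAB5 & LAB6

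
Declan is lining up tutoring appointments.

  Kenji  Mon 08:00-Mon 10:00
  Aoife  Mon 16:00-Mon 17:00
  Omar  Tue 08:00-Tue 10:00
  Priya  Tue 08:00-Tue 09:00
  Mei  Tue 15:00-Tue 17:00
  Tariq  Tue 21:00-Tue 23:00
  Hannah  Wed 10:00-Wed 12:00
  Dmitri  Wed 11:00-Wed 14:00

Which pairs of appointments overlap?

Dmitri & Hannah, Omar & Priya

Check each pair: they overlap iff neither finishes before the other starts.
Sorted by start: Kenji, Aoife, Omar, Priya, Mei, Tariq, Hannah, Dmitri.
Aoife starts after Kenji ends, so nothing later overlaps Kenji either.
Omar starts after Aoife ends, so nothing later overlaps Aoife either.
Priya starts before Omar ends → Omar and Priya overlap.
Mei starts after Omar ends, so nothing later overlaps Omar either.
Mei starts after Priya ends, so nothing later overlaps Priya either.
Tariq starts after Mei ends, so nothing later overlaps Mei either.
Hannah starts after Tariq ends, so nothing later overlaps Tariq either.
Dmitri starts before Hannah ends → Hannah and Dmitri overlap.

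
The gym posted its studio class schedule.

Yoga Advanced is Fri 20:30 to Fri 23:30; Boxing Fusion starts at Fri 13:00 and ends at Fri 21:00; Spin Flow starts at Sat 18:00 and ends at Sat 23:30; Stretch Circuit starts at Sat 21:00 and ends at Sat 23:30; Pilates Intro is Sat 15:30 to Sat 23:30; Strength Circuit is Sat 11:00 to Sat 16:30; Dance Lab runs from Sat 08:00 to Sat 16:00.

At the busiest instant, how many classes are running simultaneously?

3

Sweep the timeline, counting +1 at each start and −1 at each end (ends before starts at a tie):
Fri 13:00 start Boxing Fusion → 1
Fri 20:30 start Yoga Advanced → 2
Fri 21:00 end Boxing Fusion → 1
Fri 23:30 end Yoga Advanced → 0
Sat 08:00 start Dance Lab → 1
Sat 11:00 start Strength Circuit → 2
Sat 15:30 start Pilates Intro → 3
Sat 16:00 end Dance Lab → 2
Sat 16:30 end Strength Circuit → 1
Sat 18:00 start Spin Flow → 2
Sat 21:00 start Stretch Circuit → 3
Sat 23:30 end Pilates Intro → 2
Sat 23:30 end Spin Flow → 1
Sat 23:30 end Stretch Circuit → 0
Peak is 3, at Sat 15:30 (Dance Lab, Pilates Intro, Strength Circuit).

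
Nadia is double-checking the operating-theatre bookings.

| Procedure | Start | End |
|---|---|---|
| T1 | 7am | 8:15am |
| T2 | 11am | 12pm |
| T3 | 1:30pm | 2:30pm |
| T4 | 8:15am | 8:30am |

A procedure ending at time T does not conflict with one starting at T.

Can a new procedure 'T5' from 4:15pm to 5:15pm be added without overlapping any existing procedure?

Yes — the slot is free

T1: ends 8:15am at or before T5 starts 4:15pm → clear.
T4: ends 8:30am at or before T5 starts 4:15pm → clear.
T2: ends 12pm at or before T5 starts 4:15pm → clear.
T3: ends 2:30pm at or before T5 starts 4:15pm → clear.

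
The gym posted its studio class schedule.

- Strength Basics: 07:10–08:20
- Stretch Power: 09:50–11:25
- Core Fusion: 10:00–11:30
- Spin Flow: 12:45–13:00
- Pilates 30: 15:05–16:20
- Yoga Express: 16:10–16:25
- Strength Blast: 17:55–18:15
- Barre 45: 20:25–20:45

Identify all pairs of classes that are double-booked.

Core Fusion & Stretch Power, Pilates 30 & Yoga Express

Two intervals overlap when each starts before the other ends.
Sorted by start: Strength Basics, Stretch Power, Core Fusion, Spin Flow, Pilates 30, Yoga Express, Strength Blast, Barre 45.
Stretch Power starts after Strength Basics ends — done with Strength Basics.
Core Fusion starts before Stretch Power ends → Stretch Power and Core Fusion overlap.
Spin Flow starts after Stretch Power ends — done with Stretch Power.
Spin Flow starts after Core Fusion ends — done with Core Fusion.
Pilates 30 starts after Spin Flow ends — done with Spin Flow.
Yoga Express starts before Pilates 30 ends → Pilates 30 and Yoga Express overlap.
Strength Blast starts after Pilates 30 ends — done with Pilates 30.
Strength Blast starts after Yoga Express ends — done with Yoga Express.
Barre 45 starts after Strength Blast ends.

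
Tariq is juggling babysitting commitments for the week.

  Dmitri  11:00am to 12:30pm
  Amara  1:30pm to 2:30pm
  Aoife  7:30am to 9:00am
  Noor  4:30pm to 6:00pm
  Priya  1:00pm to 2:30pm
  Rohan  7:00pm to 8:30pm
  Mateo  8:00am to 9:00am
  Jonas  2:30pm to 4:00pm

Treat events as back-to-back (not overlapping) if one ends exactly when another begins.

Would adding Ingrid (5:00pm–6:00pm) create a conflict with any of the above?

Aoife: ends 9:00am at or before Ingrid starts 5:00pm → clear.
Mateo: ends 9:00am at or before Ingrid starts 5:00pm → clear.
Dmitri: ends 12:30pm at or before Ingrid starts 5:00pm → clear.
Priya: ends 2:30pm at or before Ingrid starts 5:00pm → clear.
Amara: ends 2:30pm at or before Ingrid starts 5:00pm → clear.
Jonas: ends 4:00pm at or before Ingrid starts 5:00pm → clear.
Noor: starts 4:30pm before Ingrid ends 6:00pm, and ends 6:00pm after Ingrid starts 5:00pm → overlap.
Rohan: starts 7:00pm at or after Ingrid ends 6:00pm → clear.
Ingrid overlaps Noor.

Yes — it overlaps Noor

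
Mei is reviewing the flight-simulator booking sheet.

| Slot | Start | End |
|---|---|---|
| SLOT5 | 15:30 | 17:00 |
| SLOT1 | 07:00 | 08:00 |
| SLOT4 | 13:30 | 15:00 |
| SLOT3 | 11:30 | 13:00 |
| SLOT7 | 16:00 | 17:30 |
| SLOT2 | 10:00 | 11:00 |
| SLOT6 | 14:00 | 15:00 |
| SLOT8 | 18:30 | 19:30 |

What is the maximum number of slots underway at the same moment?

Walk through starts and ends in time order (an end at T is processed before a start at T):
07:00 start SLOT1 → 1
08:00 end SLOT1 → 0
10:00 start SLOT2 → 1
11:00 end SLOT2 → 0
11:30 start SLOT3 → 1
13:00 end SLOT3 → 0
13:30 start SLOT4 → 1
14:00 start SLOT6 → 2
15:00 end SLOT4 → 1
15:00 end SLOT6 → 0
15:30 start SLOT5 → 1
16:00 start SLOT7 → 2
17:00 end SLOT5 → 1
17:30 end SLOT7 → 0
18:30 start SLOT8 → 1
19:30 end SLOT8 → 0
Peak is 2, at 14:00 (SLOT4, SLOT6).

2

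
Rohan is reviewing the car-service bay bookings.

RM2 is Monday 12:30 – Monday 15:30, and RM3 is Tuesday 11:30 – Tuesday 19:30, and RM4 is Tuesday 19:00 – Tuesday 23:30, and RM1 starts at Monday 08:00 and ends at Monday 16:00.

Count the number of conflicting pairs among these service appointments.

Check each pair: they overlap iff neither finishes before the other starts.
Sorted by start: RM1, RM2, RM3, RM4.
RM2 starts before RM1 ends → RM1 and RM2 overlap.
RM3 starts after RM1 ends; RM1 is clear from here.
RM3 starts after RM2 ends; RM2 is clear from here.
RM4 starts before RM3 ends → RM3 and RM4 overlap.
Overlapping pairs: RM1 & RM2, RM3 & RM4 — 2 in total.

2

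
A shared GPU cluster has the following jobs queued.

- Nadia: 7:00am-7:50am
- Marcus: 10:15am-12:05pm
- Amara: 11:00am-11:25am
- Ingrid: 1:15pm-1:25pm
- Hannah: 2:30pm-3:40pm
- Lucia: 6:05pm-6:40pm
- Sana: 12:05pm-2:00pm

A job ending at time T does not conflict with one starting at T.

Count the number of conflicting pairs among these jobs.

Two intervals overlap when each starts before the other ends.
Sorted by start: Nadia, Marcus, Amara, Sana, Ingrid, Hannah, Lucia.
Marcus starts after Nadia ends, so Nadia has no further overlaps.
Amara starts before Marcus ends → Marcus and Amara overlap.
Sana starts exactly when Marcus ends (back-to-back, no overlap), so Marcus has no further overlaps.
Sana starts after Amara ends, so Amara has no further overlaps.
Ingrid starts before Sana ends → Sana and Ingrid overlap.
Hannah starts after Sana ends, so Sana has no further overlaps.
Hannah starts after Ingrid ends, so Ingrid has no further overlaps.
Lucia starts after Hannah ends.
Overlapping pairs: Amara & Marcus, Ingrid & Sana — 2 in total.

2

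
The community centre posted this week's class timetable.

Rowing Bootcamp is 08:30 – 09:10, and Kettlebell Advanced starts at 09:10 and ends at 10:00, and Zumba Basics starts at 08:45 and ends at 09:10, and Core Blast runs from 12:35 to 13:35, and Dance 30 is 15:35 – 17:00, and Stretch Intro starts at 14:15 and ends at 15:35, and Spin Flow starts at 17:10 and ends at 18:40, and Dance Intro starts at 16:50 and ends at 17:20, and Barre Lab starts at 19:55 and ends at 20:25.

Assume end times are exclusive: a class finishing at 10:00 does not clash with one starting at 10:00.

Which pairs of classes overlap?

Sorted by start: Rowing Bootcamp, Zumba Basics, Kettlebell Advanced, Core Blast, Stretch Intro, Dance 30, Dance Intro, Spin Flow, Barre Lab.
Zumba Basics starts before Rowing Bootcamp ends → Rowing Bootcamp and Zumba Basics overlap.
Kettlebell Advanced starts exactly when Rowing Bootcamp ends (back-to-back, no overlap), so Rowing Bootcamp has no further overlaps.
Kettlebell Advanced starts exactly when Zumba Basics ends (back-to-back, no overlap), so Zumba Basics has no further overlaps.
Core Blast starts after Kettlebell Advanced ends, so Kettlebell Advanced has no further overlaps.
Stretch Intro starts after Core Blast ends, so Core Blast has no further overlaps.
Dance 30 starts exactly when Stretch Intro ends (back-to-back, no overlap), so Stretch Intro has no further overlaps.
Dance Intro starts before Dance 30 ends → Dance 30 and Dance Intro overlap.
Spin Flow starts after Dance 30 ends, so Dance 30 has no further overlaps.
Spin Flow starts before Dance Intro ends → Dance Intro and Spin Flow overlap.
Barre Lab starts after Dance Intro ends.
Barre Lab starts after Spin Flow ends.

Dance 30 & Dance Intro, Dance Intro & Spin Flow, Rowing Bootcamp & Zumba Basics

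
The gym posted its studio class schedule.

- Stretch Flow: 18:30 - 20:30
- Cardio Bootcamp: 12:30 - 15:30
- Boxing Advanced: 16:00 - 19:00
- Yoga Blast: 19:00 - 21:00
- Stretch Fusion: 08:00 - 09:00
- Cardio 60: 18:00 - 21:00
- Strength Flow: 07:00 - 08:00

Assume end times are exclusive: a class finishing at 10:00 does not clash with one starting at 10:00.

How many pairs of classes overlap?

Sorted by start: Strength Flow, Stretch Fusion, Cardio Bootcamp, Boxing Advanced, Cardio 60, Stretch Flow, Yoga Blast.
Stretch Fusion starts exactly when Strength Flow ends (back-to-back, no overlap), so Strength Flow has no further overlaps.
Cardio Bootcamp starts after Stretch Fusion ends, so Stretch Fusion has no further overlaps.
Boxing Advanced starts after Cardio Bootcamp ends, so Cardio Bootcamp has no further overlaps.
Cardio 60 starts before Boxing Advanced ends → Boxing Advanced and Cardio 60 overlap.
Stretch Flow starts before Boxing Advanced ends → Boxing Advanced and Stretch Flow overlap.
Yoga Blast starts exactly when Boxing Advanced ends (back-to-back, no overlap).
Stretch Flow starts before Cardio 60 ends → Cardio 60 and Stretch Flow overlap.
Yoga Blast starts before Cardio 60 ends → Cardio 60 and Yoga Blast overlap.
Yoga Blast starts before Stretch Flow ends → Stretch Flow and Yoga Blast overlap.
Overlapping pairs: Boxing Advanced & Cardio 60, Boxing Advanced & Stretch Flow, Cardio 60 & Stretch Flow, Cardio 60 & Yoga Blast, Stretch Flow & Yoga Blast — 5 in total.

5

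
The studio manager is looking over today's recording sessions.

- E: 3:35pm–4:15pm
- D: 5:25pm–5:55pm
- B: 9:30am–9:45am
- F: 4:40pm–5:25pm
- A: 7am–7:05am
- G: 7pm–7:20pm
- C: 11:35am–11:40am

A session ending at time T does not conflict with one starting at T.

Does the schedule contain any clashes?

No

Check each pair: they overlap iff neither finishes before the other starts.
Sorted by start: A, B, C, E, F, D, G.
B starts after A ends, so nothing later overlaps A either.
C starts after B ends, so nothing later overlaps B either.
E starts after C ends, so nothing later overlaps C either.
F starts after E ends, so nothing later overlaps E either.
D starts exactly when F ends (back-to-back, no overlap), so nothing later overlaps F either.
G starts after D ends.
Every pair is clear; the schedule has no overlaps.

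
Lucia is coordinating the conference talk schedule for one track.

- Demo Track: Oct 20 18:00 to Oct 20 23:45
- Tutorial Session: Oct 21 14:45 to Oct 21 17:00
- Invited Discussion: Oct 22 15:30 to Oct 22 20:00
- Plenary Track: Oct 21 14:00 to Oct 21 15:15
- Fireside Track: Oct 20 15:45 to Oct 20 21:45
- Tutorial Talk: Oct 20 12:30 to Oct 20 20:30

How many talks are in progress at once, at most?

3

Walk through starts and ends in time order (an end at T is processed before a start at T):
Oct 20 12:30 start Tutorial Talk → 1
Oct 20 15:45 start Fireside Track → 2
Oct 20 18:00 start Demo Track → 3
Oct 20 20:30 end Tutorial Talk → 2
Oct 20 21:45 end Fireside Track → 1
Oct 20 23:45 end Demo Track → 0
Oct 21 14:00 start Plenary Track → 1
Oct 21 14:45 start Tutorial Session → 2
Oct 21 15:15 end Plenary Track → 1
Oct 21 17:00 end Tutorial Session → 0
Oct 22 15:30 start Invited Discussion → 1
Oct 22 20:00 end Invited Discussion → 0
Peak is 3, at Oct 20 18:00 (Demo Track, Fireside Track, Tutorial Talk).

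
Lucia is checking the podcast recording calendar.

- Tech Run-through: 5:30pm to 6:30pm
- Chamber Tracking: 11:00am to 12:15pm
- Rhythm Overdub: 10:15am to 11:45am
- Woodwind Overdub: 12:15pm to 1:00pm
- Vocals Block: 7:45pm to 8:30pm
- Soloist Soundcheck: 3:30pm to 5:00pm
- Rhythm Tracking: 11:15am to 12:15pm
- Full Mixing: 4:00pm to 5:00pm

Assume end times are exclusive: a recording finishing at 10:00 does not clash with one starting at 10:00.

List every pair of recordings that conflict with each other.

Sorted by start: Rhythm Overdub, Chamber Tracking, Rhythm Tracking, Woodwind Overdub, Soloist Soundcheck, Full Mixing, Tech Run-through, Vocals Block.
Chamber Tracking starts before Rhythm Overdub ends → Rhythm Overdub and Chamber Tracking overlap.
Rhythm Tracking starts before Rhythm Overdub ends → Rhythm Overdub and Rhythm Tracking overlap.
Woodwind Overdub starts after Rhythm Overdub ends, so nothing later overlaps Rhythm Overdub either.
Rhythm Tracking starts before Chamber Tracking ends → Chamber Tracking and Rhythm Tracking overlap.
Woodwind Overdub starts exactly when Chamber Tracking ends (back-to-back, no overlap), so nothing later overlaps Chamber Tracking either.
Woodwind Overdub starts exactly when Rhythm Tracking ends (back-to-back, no overlap), so nothing later overlaps Rhythm Tracking either.
Soloist Soundcheck starts after Woodwind Overdub ends, so nothing later overlaps Woodwind Overdub either.
Full Mixing starts before Soloist Soundcheck ends → Soloist Soundcheck and Full Mixing overlap.
Tech Run-through starts after Soloist Soundcheck ends, so nothing later overlaps Soloist Soundcheck either.
Tech Run-through starts after Full Mixing ends, so nothing later overlaps Full Mixing either.
Vocals Block starts after Tech Run-through ends.

Chamber Tracking & Rhythm Overdub, Chamber Tracking & Rhythm Tracking, Full Mixing & Soloist Soundcheck, Rhythm Overdub & Rhythm Tracking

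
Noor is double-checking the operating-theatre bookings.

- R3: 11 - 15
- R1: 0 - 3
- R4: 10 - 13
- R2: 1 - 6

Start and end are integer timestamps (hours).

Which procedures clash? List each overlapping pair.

R1 & R2, R3 & R4

Sorted by start: R1, R2, R4, R3.
R2 starts before R1 ends → R1 and R2 overlap.
R4 starts after R1 ends — done with R1.
R4 starts after R2 ends — done with R2.
R3 starts before R4 ends → R4 and R3 overlap.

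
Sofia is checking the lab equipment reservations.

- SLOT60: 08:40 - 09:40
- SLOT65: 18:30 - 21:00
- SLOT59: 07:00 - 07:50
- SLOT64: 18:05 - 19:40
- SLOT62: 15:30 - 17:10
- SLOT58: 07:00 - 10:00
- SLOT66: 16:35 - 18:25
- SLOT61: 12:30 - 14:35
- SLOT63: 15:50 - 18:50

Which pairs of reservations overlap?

SLOT58 & SLOT59, SLOT58 & SLOT60, SLOT62 & SLOT63, SLOT62 & SLOT66, SLOT63 & SLOT64, SLOT63 & SLOT65, SLOT63 & SLOT66, SLOT64 & SLOT65, SLOT64 & SLOT66

Check each pair: they overlap iff neither finishes before the other starts.
Sorted by start: SLOT58, SLOT59, SLOT60, SLOT61, SLOT62, SLOT63, SLOT66, SLOT64, SLOT65.
SLOT59 starts before SLOT58 ends → SLOT58 and SLOT59 overlap.
SLOT60 starts before SLOT58 ends → SLOT58 and SLOT60 overlap.
SLOT61 starts after SLOT58 ends, so nothing later overlaps SLOT58 either.
SLOT60 starts after SLOT59 ends, so nothing later overlaps SLOT59 either.
SLOT61 starts after SLOT60 ends, so nothing later overlaps SLOT60 either.
SLOT62 starts after SLOT61 ends, so nothing later overlaps SLOT61 either.
SLOT63 starts before SLOT62 ends → SLOT62 and SLOT63 overlap.
SLOT66 starts before SLOT62 ends → SLOT62 and SLOT66 overlap.
SLOT64 starts after SLOT62 ends, so nothing later overlaps SLOT62 either.
SLOT66 starts before SLOT63 ends → SLOT63 and SLOT66 overlap.
SLOT64 starts before SLOT63 ends → SLOT63 and SLOT64 overlap.
SLOT65 starts before SLOT63 ends → SLOT63 and SLOT65 overlap.
SLOT64 starts before SLOT66 ends → SLOT66 and SLOT64 overlap.
SLOT65 starts after SLOT66 ends.
SLOT65 starts before SLOT64 ends → SLOT64 and SLOT65 overlap.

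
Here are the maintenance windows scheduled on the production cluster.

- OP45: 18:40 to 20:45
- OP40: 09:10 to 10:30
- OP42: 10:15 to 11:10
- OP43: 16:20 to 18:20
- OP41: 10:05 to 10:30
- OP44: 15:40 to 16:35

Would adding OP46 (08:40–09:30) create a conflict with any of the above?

Yes — it overlaps OP40

OP40: starts 09:10 before OP46 ends 09:30, and ends 10:30 after OP46 starts 08:40 → overlap.
OP41: starts 10:05 at or after OP46 ends 09:30 → clear.
OP42: starts 10:15 at or after OP46 ends 09:30 → clear.
OP44: starts 15:40 at or after OP46 ends 09:30 → clear.
OP43: starts 16:20 at or after OP46 ends 09:30 → clear.
OP45: starts 18:40 at or after OP46 ends 09:30 → clear.
OP46 overlaps OP40.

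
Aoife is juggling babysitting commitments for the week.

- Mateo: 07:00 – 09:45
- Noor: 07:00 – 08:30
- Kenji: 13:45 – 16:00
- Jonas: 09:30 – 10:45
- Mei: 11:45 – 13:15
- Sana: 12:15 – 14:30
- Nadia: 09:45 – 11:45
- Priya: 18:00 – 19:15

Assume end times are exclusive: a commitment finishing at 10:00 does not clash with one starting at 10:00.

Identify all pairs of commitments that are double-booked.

Sorted by start: Mateo, Noor, Jonas, Nadia, Mei, Sana, Kenji, Priya.
Noor starts before Mateo ends → Mateo and Noor overlap.
Jonas starts before Mateo ends → Mateo and Jonas overlap.
Nadia starts exactly when Mateo ends (back-to-back, no overlap) — done with Mateo.
Jonas starts after Noor ends — done with Noor.
Nadia starts before Jonas ends → Jonas and Nadia overlap.
Mei starts after Jonas ends — done with Jonas.
Mei starts exactly when Nadia ends (back-to-back, no overlap) — done with Nadia.
Sana starts before Mei ends → Mei and Sana overlap.
Kenji starts after Mei ends — done with Mei.
Kenji starts before Sana ends → Sana and Kenji overlap.
Priya starts after Sana ends.
Priya starts after Kenji ends.

Jonas & Mateo, Jonas & Nadia, Kenji & Sana, Mateo & Noor, Mei & Sana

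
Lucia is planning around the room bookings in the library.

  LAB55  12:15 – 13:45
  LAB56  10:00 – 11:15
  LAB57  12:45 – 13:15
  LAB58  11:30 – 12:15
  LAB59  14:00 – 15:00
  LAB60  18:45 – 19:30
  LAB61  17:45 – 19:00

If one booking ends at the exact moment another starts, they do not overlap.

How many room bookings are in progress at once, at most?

2

Sweep the timeline, counting +1 at each start and −1 at each end (ends before starts at a tie):
10:00 start LAB56 → 1
11:15 end LAB56 → 0
11:30 start LAB58 → 1
12:15 end LAB58 → 0
12:15 start LAB55 → 1
12:45 start LAB57 → 2
13:15 end LAB57 → 1
13:45 end LAB55 → 0
14:00 start LAB59 → 1
15:00 end LAB59 → 0
17:45 start LAB61 → 1
18:45 start LAB60 → 2
19:00 end LAB61 → 1
19:30 end LAB60 → 0
Peak is 2, at 12:45 (LAB55, LAB57).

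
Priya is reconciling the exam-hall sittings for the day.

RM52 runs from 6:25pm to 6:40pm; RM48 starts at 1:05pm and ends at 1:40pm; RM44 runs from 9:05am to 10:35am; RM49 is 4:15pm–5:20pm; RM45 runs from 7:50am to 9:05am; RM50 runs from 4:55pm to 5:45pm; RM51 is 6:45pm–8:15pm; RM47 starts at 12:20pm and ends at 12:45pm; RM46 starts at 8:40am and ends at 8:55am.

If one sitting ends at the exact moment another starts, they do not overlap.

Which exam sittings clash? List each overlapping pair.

Two intervals overlap when each starts before the other ends.
Sorted by start: RM45, RM46, RM44, RM47, RM48, RM49, RM50, RM52, RM51.
RM46 starts before RM45 ends → RM45 and RM46 overlap.
RM44 starts exactly when RM45 ends (back-to-back, no overlap), so nothing later overlaps RM45 either.
RM44 starts after RM46 ends, so nothing later overlaps RM46 either.
RM47 starts after RM44 ends, so nothing later overlaps RM44 either.
RM48 starts after RM47 ends, so nothing later overlaps RM47 either.
RM49 starts after RM48 ends, so nothing later overlaps RM48 either.
RM50 starts before RM49 ends → RM49 and RM50 overlap.
RM52 starts after RM49 ends, so nothing later overlaps RM49 either.
RM52 starts after RM50 ends, so nothing later overlaps RM50 either.
RM51 starts after RM52 ends.

RM45 & RM46, RM49 & RM50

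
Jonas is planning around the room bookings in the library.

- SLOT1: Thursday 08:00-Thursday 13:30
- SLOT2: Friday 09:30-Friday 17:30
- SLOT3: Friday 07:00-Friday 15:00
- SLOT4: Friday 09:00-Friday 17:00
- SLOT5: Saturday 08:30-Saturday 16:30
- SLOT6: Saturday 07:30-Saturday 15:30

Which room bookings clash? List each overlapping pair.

SLOT2 & SLOT3, SLOT2 & SLOT4, SLOT3 & SLOT4, SLOT5 & SLOT6

Sorted by start: SLOT1, SLOT3, SLOT4, SLOT2, SLOT6, SLOT5.
SLOT3 starts after SLOT1 ends — done with SLOT1.
SLOT4 starts before SLOT3 ends → SLOT3 and SLOT4 overlap.
SLOT2 starts before SLOT3 ends → SLOT3 and SLOT2 overlap.
SLOT6 starts after SLOT3 ends — done with SLOT3.
SLOT2 starts before SLOT4 ends → SLOT4 and SLOT2 overlap.
SLOT6 starts after SLOT4 ends — done with SLOT4.
SLOT6 starts after SLOT2 ends — done with SLOT2.
SLOT5 starts before SLOT6 ends → SLOT6 and SLOT5 overlap.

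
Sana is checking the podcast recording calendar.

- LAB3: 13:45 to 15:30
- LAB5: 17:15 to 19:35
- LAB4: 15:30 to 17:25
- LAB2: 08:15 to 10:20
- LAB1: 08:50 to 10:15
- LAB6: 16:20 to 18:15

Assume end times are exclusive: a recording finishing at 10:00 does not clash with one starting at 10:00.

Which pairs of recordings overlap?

LAB1 & LAB2, LAB4 & LAB5, LAB4 & LAB6, LAB5 & LAB6

Two intervals overlap when each starts before the other ends.
Sorted by start: LAB2, LAB1, LAB3, LAB4, LAB6, LAB5.
LAB1 starts before LAB2 ends → LAB2 and LAB1 overlap.
LAB3 starts after LAB2 ends, so nothing later overlaps LAB2 either.
LAB3 starts after LAB1 ends, so nothing later overlaps LAB1 either.
LAB4 starts exactly when LAB3 ends (back-to-back, no overlap), so nothing later overlaps LAB3 either.
LAB6 starts before LAB4 ends → LAB4 and LAB6 overlap.
LAB5 starts before LAB4 ends → LAB4 and LAB5 overlap.
LAB5 starts before LAB6 ends → LAB6 and LAB5 overlap.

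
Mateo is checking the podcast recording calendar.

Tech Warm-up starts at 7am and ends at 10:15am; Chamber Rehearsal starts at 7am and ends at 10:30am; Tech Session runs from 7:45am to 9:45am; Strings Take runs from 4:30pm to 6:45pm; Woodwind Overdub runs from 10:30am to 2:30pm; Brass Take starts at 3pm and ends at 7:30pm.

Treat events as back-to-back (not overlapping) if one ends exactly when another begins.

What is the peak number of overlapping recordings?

3

Sort all start/end points and keep a running count:
7am start Chamber Rehearsal → 1
7am start Tech Warm-up → 2
7:45am start Tech Session → 3
9:45am end Tech Session → 2
10:15am end Tech Warm-up → 1
10:30am end Chamber Rehearsal → 0
10:30am start Woodwind Overdub → 1
2:30pm end Woodwind Overdub → 0
3pm start Brass Take → 1
4:30pm start Strings Take → 2
6:45pm end Strings Take → 1
7:30pm end Brass Take → 0
Peak is 3, at 7:45am (Chamber Rehearsal, Tech Session, Tech Warm-up).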